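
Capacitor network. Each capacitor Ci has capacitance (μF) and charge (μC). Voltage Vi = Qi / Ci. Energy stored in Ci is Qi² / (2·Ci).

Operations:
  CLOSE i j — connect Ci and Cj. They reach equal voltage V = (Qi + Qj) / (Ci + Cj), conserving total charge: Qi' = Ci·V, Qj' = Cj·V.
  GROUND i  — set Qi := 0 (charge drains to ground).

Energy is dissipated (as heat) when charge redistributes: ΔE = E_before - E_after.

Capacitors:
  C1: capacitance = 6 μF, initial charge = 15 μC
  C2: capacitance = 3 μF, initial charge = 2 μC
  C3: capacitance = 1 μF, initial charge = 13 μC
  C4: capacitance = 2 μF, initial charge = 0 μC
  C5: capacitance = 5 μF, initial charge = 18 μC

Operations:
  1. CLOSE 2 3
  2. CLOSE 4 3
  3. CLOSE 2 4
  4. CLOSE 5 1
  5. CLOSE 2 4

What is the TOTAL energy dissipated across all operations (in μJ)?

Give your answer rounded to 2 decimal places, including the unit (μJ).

Answer: 67.13 μJ

Derivation:
Initial: C1(6μF, Q=15μC, V=2.50V), C2(3μF, Q=2μC, V=0.67V), C3(1μF, Q=13μC, V=13.00V), C4(2μF, Q=0μC, V=0.00V), C5(5μF, Q=18μC, V=3.60V)
Op 1: CLOSE 2-3: Q_total=15.00, C_total=4.00, V=3.75; Q2=11.25, Q3=3.75; dissipated=57.042
Op 2: CLOSE 4-3: Q_total=3.75, C_total=3.00, V=1.25; Q4=2.50, Q3=1.25; dissipated=4.688
Op 3: CLOSE 2-4: Q_total=13.75, C_total=5.00, V=2.75; Q2=8.25, Q4=5.50; dissipated=3.750
Op 4: CLOSE 5-1: Q_total=33.00, C_total=11.00, V=3.00; Q5=15.00, Q1=18.00; dissipated=1.650
Op 5: CLOSE 2-4: Q_total=13.75, C_total=5.00, V=2.75; Q2=8.25, Q4=5.50; dissipated=0.000
Total dissipated: 67.129 μJ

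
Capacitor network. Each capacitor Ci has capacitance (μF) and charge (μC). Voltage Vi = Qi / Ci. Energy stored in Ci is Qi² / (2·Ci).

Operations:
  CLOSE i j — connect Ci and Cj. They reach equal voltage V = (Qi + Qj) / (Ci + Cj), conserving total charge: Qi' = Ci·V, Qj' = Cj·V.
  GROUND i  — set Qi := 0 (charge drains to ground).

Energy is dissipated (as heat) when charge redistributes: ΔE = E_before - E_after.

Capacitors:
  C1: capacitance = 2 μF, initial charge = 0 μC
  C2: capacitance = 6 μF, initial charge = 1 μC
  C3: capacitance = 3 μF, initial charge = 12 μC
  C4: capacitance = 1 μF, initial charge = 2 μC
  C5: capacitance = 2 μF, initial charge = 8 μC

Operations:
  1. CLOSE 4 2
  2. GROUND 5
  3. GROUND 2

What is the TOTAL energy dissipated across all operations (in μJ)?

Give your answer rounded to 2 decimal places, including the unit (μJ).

Initial: C1(2μF, Q=0μC, V=0.00V), C2(6μF, Q=1μC, V=0.17V), C3(3μF, Q=12μC, V=4.00V), C4(1μF, Q=2μC, V=2.00V), C5(2μF, Q=8μC, V=4.00V)
Op 1: CLOSE 4-2: Q_total=3.00, C_total=7.00, V=0.43; Q4=0.43, Q2=2.57; dissipated=1.440
Op 2: GROUND 5: Q5=0; energy lost=16.000
Op 3: GROUND 2: Q2=0; energy lost=0.551
Total dissipated: 17.991 μJ

Answer: 17.99 μJ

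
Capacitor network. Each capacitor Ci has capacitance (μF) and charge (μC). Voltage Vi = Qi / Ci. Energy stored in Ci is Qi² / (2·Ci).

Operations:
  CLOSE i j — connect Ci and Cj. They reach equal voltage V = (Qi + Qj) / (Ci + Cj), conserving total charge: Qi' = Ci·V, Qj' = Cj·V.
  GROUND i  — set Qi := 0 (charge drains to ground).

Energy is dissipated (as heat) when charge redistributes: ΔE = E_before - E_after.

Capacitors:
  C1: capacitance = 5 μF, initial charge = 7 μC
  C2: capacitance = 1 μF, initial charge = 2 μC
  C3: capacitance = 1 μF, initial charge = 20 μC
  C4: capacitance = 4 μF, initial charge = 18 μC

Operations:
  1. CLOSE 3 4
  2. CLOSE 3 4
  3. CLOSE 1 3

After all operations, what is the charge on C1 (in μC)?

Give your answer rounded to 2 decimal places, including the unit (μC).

Answer: 12.17 μC

Derivation:
Initial: C1(5μF, Q=7μC, V=1.40V), C2(1μF, Q=2μC, V=2.00V), C3(1μF, Q=20μC, V=20.00V), C4(4μF, Q=18μC, V=4.50V)
Op 1: CLOSE 3-4: Q_total=38.00, C_total=5.00, V=7.60; Q3=7.60, Q4=30.40; dissipated=96.100
Op 2: CLOSE 3-4: Q_total=38.00, C_total=5.00, V=7.60; Q3=7.60, Q4=30.40; dissipated=0.000
Op 3: CLOSE 1-3: Q_total=14.60, C_total=6.00, V=2.43; Q1=12.17, Q3=2.43; dissipated=16.017
Final charges: Q1=12.17, Q2=2.00, Q3=2.43, Q4=30.40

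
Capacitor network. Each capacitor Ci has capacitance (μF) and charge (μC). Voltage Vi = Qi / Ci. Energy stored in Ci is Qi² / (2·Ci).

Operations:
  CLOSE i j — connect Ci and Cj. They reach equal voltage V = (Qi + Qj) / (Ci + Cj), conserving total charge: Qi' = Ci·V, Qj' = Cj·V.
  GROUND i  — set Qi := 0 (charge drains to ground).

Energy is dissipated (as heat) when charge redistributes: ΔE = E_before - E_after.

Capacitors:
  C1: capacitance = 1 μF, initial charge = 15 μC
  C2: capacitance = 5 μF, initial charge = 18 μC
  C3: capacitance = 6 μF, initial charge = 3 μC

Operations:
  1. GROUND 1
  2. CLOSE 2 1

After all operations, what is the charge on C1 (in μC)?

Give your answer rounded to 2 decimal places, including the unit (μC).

Initial: C1(1μF, Q=15μC, V=15.00V), C2(5μF, Q=18μC, V=3.60V), C3(6μF, Q=3μC, V=0.50V)
Op 1: GROUND 1: Q1=0; energy lost=112.500
Op 2: CLOSE 2-1: Q_total=18.00, C_total=6.00, V=3.00; Q2=15.00, Q1=3.00; dissipated=5.400
Final charges: Q1=3.00, Q2=15.00, Q3=3.00

Answer: 3.00 μC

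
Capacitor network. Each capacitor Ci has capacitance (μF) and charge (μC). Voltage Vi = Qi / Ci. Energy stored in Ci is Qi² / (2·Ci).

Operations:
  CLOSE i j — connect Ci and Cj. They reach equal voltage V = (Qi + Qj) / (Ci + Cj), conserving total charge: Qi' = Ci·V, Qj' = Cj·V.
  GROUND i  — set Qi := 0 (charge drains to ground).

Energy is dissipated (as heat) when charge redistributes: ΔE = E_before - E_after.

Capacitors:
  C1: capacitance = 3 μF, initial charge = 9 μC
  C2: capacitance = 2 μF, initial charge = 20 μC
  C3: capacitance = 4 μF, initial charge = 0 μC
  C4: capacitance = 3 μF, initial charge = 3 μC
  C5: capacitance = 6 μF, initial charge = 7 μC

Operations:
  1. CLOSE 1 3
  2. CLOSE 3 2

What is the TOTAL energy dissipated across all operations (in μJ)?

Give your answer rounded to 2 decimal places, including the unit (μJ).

Initial: C1(3μF, Q=9μC, V=3.00V), C2(2μF, Q=20μC, V=10.00V), C3(4μF, Q=0μC, V=0.00V), C4(3μF, Q=3μC, V=1.00V), C5(6μF, Q=7μC, V=1.17V)
Op 1: CLOSE 1-3: Q_total=9.00, C_total=7.00, V=1.29; Q1=3.86, Q3=5.14; dissipated=7.714
Op 2: CLOSE 3-2: Q_total=25.14, C_total=6.00, V=4.19; Q3=16.76, Q2=8.38; dissipated=50.626
Total dissipated: 58.340 μJ

Answer: 58.34 μJ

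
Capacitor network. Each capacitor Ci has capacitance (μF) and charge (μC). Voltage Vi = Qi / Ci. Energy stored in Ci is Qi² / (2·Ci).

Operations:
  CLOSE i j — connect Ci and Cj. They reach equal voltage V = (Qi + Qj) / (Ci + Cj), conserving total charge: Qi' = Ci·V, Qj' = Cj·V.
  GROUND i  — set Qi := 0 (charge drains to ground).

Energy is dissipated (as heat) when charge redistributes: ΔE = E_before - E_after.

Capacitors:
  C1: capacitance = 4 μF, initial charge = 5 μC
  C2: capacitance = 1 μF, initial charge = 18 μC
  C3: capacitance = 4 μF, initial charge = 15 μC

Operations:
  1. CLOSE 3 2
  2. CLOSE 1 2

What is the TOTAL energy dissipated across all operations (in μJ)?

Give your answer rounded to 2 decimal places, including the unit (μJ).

Initial: C1(4μF, Q=5μC, V=1.25V), C2(1μF, Q=18μC, V=18.00V), C3(4μF, Q=15μC, V=3.75V)
Op 1: CLOSE 3-2: Q_total=33.00, C_total=5.00, V=6.60; Q3=26.40, Q2=6.60; dissipated=81.225
Op 2: CLOSE 1-2: Q_total=11.60, C_total=5.00, V=2.32; Q1=9.28, Q2=2.32; dissipated=11.449
Total dissipated: 92.674 μJ

Answer: 92.67 μJ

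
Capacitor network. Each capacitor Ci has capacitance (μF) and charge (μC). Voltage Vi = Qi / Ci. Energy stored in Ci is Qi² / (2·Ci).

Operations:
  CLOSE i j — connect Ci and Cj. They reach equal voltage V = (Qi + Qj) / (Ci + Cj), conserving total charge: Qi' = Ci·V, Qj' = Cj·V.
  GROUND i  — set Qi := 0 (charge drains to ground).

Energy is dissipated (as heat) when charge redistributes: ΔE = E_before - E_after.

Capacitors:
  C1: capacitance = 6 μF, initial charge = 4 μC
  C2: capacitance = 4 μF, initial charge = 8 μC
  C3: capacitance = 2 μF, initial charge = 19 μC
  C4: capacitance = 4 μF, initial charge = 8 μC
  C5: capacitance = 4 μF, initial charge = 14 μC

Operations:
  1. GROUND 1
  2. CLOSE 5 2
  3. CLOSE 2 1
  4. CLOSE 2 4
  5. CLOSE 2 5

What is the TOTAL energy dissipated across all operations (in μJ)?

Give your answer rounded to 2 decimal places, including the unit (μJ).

Answer: 14.91 μJ

Derivation:
Initial: C1(6μF, Q=4μC, V=0.67V), C2(4μF, Q=8μC, V=2.00V), C3(2μF, Q=19μC, V=9.50V), C4(4μF, Q=8μC, V=2.00V), C5(4μF, Q=14μC, V=3.50V)
Op 1: GROUND 1: Q1=0; energy lost=1.333
Op 2: CLOSE 5-2: Q_total=22.00, C_total=8.00, V=2.75; Q5=11.00, Q2=11.00; dissipated=2.250
Op 3: CLOSE 2-1: Q_total=11.00, C_total=10.00, V=1.10; Q2=4.40, Q1=6.60; dissipated=9.075
Op 4: CLOSE 2-4: Q_total=12.40, C_total=8.00, V=1.55; Q2=6.20, Q4=6.20; dissipated=0.810
Op 5: CLOSE 2-5: Q_total=17.20, C_total=8.00, V=2.15; Q2=8.60, Q5=8.60; dissipated=1.440
Total dissipated: 14.908 μJ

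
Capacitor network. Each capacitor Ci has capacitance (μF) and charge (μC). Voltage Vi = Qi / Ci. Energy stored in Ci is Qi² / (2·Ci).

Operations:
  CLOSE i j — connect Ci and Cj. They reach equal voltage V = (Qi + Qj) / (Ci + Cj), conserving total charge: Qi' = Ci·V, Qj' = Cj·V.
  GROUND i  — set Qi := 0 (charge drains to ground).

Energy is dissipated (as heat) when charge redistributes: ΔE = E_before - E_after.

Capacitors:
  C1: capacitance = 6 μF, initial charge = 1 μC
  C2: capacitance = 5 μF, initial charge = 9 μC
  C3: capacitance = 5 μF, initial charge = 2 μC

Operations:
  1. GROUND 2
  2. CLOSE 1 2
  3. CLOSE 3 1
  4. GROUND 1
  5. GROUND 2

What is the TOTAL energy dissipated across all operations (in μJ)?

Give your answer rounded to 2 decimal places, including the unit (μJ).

Initial: C1(6μF, Q=1μC, V=0.17V), C2(5μF, Q=9μC, V=1.80V), C3(5μF, Q=2μC, V=0.40V)
Op 1: GROUND 2: Q2=0; energy lost=8.100
Op 2: CLOSE 1-2: Q_total=1.00, C_total=11.00, V=0.09; Q1=0.55, Q2=0.45; dissipated=0.038
Op 3: CLOSE 3-1: Q_total=2.55, C_total=11.00, V=0.23; Q3=1.16, Q1=1.39; dissipated=0.130
Op 4: GROUND 1: Q1=0; energy lost=0.161
Op 5: GROUND 2: Q2=0; energy lost=0.021
Total dissipated: 8.449 μJ

Answer: 8.45 μJ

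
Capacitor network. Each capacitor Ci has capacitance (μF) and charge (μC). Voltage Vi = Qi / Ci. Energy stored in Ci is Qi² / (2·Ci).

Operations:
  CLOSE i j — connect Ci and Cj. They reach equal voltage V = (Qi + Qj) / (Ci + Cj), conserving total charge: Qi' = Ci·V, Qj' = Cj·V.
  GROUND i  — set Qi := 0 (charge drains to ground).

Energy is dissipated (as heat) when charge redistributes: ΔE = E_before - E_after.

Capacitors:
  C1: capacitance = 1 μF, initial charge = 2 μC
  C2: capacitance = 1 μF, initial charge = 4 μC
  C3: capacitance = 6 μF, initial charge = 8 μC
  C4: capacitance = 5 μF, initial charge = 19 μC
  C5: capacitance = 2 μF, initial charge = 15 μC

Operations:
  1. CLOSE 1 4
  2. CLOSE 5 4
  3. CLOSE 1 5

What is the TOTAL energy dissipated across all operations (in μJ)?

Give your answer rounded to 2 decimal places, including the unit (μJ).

Initial: C1(1μF, Q=2μC, V=2.00V), C2(1μF, Q=4μC, V=4.00V), C3(6μF, Q=8μC, V=1.33V), C4(5μF, Q=19μC, V=3.80V), C5(2μF, Q=15μC, V=7.50V)
Op 1: CLOSE 1-4: Q_total=21.00, C_total=6.00, V=3.50; Q1=3.50, Q4=17.50; dissipated=1.350
Op 2: CLOSE 5-4: Q_total=32.50, C_total=7.00, V=4.64; Q5=9.29, Q4=23.21; dissipated=11.429
Op 3: CLOSE 1-5: Q_total=12.79, C_total=3.00, V=4.26; Q1=4.26, Q5=8.52; dissipated=0.435
Total dissipated: 13.214 μJ

Answer: 13.21 μJ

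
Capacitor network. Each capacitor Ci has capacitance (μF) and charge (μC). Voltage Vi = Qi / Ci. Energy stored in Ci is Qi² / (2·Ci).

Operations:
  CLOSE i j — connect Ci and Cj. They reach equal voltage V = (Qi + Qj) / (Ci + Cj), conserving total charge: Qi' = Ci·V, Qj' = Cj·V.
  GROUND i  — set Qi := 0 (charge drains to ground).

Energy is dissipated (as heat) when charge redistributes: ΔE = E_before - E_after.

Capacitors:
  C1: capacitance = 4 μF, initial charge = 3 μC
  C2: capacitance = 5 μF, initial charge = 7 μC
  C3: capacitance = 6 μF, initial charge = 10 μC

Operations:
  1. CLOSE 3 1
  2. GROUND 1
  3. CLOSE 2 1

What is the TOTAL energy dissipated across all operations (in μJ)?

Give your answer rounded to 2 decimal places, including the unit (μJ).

Initial: C1(4μF, Q=3μC, V=0.75V), C2(5μF, Q=7μC, V=1.40V), C3(6μF, Q=10μC, V=1.67V)
Op 1: CLOSE 3-1: Q_total=13.00, C_total=10.00, V=1.30; Q3=7.80, Q1=5.20; dissipated=1.008
Op 2: GROUND 1: Q1=0; energy lost=3.380
Op 3: CLOSE 2-1: Q_total=7.00, C_total=9.00, V=0.78; Q2=3.89, Q1=3.11; dissipated=2.178
Total dissipated: 6.566 μJ

Answer: 6.57 μJ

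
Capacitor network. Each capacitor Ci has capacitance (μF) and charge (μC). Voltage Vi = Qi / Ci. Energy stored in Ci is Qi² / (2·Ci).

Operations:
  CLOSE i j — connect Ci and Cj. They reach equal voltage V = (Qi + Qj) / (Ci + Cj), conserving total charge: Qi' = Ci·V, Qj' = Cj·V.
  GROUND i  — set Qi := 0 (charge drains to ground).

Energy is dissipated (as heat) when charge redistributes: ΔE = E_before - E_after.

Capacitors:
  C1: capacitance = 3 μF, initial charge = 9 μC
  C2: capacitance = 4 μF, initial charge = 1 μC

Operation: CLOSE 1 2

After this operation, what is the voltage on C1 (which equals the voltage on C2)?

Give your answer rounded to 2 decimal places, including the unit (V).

Initial: C1(3μF, Q=9μC, V=3.00V), C2(4μF, Q=1μC, V=0.25V)
Op 1: CLOSE 1-2: Q_total=10.00, C_total=7.00, V=1.43; Q1=4.29, Q2=5.71; dissipated=6.482

Answer: 1.43 V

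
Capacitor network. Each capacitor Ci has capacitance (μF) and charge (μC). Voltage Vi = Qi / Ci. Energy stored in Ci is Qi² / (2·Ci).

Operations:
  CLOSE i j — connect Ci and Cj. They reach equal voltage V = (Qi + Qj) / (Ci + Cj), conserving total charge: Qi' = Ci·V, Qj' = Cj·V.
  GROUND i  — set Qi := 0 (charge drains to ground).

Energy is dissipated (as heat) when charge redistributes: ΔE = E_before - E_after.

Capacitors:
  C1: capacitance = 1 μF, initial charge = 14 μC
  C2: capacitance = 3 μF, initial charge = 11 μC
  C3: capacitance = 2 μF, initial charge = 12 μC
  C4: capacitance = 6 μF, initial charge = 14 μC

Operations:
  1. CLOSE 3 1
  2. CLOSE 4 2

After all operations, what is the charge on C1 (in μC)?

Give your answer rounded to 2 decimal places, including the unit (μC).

Initial: C1(1μF, Q=14μC, V=14.00V), C2(3μF, Q=11μC, V=3.67V), C3(2μF, Q=12μC, V=6.00V), C4(6μF, Q=14μC, V=2.33V)
Op 1: CLOSE 3-1: Q_total=26.00, C_total=3.00, V=8.67; Q3=17.33, Q1=8.67; dissipated=21.333
Op 2: CLOSE 4-2: Q_total=25.00, C_total=9.00, V=2.78; Q4=16.67, Q2=8.33; dissipated=1.778
Final charges: Q1=8.67, Q2=8.33, Q3=17.33, Q4=16.67

Answer: 8.67 μC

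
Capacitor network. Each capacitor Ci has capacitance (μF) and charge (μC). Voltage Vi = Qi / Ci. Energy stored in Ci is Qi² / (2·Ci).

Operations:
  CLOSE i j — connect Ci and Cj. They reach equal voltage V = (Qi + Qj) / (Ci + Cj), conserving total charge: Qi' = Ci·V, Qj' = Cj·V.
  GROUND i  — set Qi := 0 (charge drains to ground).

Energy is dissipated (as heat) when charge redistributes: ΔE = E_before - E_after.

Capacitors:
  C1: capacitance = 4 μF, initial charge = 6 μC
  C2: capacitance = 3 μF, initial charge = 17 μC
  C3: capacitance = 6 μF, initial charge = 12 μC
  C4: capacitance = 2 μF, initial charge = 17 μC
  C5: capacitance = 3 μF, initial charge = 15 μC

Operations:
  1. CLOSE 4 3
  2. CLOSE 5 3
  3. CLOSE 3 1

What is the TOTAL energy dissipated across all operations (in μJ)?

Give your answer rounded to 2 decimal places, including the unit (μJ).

Answer: 41.59 μJ

Derivation:
Initial: C1(4μF, Q=6μC, V=1.50V), C2(3μF, Q=17μC, V=5.67V), C3(6μF, Q=12μC, V=2.00V), C4(2μF, Q=17μC, V=8.50V), C5(3μF, Q=15μC, V=5.00V)
Op 1: CLOSE 4-3: Q_total=29.00, C_total=8.00, V=3.62; Q4=7.25, Q3=21.75; dissipated=31.688
Op 2: CLOSE 5-3: Q_total=36.75, C_total=9.00, V=4.08; Q5=12.25, Q3=24.50; dissipated=1.891
Op 3: CLOSE 3-1: Q_total=30.50, C_total=10.00, V=3.05; Q3=18.30, Q1=12.20; dissipated=8.008
Total dissipated: 41.586 μJ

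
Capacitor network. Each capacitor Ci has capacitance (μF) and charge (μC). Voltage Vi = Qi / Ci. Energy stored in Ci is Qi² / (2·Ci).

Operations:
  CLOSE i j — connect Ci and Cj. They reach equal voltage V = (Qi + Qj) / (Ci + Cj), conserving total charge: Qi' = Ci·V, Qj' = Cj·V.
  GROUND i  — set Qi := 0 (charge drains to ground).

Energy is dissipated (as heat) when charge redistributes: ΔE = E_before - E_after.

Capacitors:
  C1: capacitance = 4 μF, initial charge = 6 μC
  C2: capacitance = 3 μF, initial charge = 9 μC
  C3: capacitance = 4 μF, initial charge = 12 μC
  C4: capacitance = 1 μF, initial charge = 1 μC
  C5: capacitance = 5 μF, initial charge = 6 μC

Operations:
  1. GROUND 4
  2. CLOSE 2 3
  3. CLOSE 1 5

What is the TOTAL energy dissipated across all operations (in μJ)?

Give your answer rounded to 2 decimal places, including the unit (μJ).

Initial: C1(4μF, Q=6μC, V=1.50V), C2(3μF, Q=9μC, V=3.00V), C3(4μF, Q=12μC, V=3.00V), C4(1μF, Q=1μC, V=1.00V), C5(5μF, Q=6μC, V=1.20V)
Op 1: GROUND 4: Q4=0; energy lost=0.500
Op 2: CLOSE 2-3: Q_total=21.00, C_total=7.00, V=3.00; Q2=9.00, Q3=12.00; dissipated=0.000
Op 3: CLOSE 1-5: Q_total=12.00, C_total=9.00, V=1.33; Q1=5.33, Q5=6.67; dissipated=0.100
Total dissipated: 0.600 μJ

Answer: 0.60 μJ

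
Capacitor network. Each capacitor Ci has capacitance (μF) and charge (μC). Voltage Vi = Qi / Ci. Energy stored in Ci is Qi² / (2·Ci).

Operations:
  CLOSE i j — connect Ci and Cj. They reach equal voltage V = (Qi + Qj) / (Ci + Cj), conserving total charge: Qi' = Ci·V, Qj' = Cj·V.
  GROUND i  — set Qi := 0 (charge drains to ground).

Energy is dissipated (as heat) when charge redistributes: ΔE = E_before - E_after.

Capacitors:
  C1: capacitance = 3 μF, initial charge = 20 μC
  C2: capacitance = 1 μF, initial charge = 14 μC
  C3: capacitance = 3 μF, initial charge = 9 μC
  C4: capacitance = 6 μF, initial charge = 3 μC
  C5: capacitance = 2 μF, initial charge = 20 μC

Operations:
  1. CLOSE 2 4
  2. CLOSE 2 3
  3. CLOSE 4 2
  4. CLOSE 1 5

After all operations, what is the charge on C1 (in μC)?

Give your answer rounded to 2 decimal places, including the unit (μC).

Initial: C1(3μF, Q=20μC, V=6.67V), C2(1μF, Q=14μC, V=14.00V), C3(3μF, Q=9μC, V=3.00V), C4(6μF, Q=3μC, V=0.50V), C5(2μF, Q=20μC, V=10.00V)
Op 1: CLOSE 2-4: Q_total=17.00, C_total=7.00, V=2.43; Q2=2.43, Q4=14.57; dissipated=78.107
Op 2: CLOSE 2-3: Q_total=11.43, C_total=4.00, V=2.86; Q2=2.86, Q3=8.57; dissipated=0.122
Op 3: CLOSE 4-2: Q_total=17.43, C_total=7.00, V=2.49; Q4=14.94, Q2=2.49; dissipated=0.079
Op 4: CLOSE 1-5: Q_total=40.00, C_total=5.00, V=8.00; Q1=24.00, Q5=16.00; dissipated=6.667
Final charges: Q1=24.00, Q2=2.49, Q3=8.57, Q4=14.94, Q5=16.00

Answer: 24.00 μC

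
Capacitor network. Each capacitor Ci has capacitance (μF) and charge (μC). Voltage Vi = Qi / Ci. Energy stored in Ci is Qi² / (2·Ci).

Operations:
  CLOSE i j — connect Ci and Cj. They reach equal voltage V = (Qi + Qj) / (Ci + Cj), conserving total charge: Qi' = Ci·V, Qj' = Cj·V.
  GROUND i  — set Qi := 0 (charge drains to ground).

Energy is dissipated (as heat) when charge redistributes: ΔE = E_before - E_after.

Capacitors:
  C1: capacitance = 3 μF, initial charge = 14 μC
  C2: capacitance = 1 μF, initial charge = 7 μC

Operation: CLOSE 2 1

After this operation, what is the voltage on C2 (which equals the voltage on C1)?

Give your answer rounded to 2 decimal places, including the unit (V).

Initial: C1(3μF, Q=14μC, V=4.67V), C2(1μF, Q=7μC, V=7.00V)
Op 1: CLOSE 2-1: Q_total=21.00, C_total=4.00, V=5.25; Q2=5.25, Q1=15.75; dissipated=2.042

Answer: 5.25 V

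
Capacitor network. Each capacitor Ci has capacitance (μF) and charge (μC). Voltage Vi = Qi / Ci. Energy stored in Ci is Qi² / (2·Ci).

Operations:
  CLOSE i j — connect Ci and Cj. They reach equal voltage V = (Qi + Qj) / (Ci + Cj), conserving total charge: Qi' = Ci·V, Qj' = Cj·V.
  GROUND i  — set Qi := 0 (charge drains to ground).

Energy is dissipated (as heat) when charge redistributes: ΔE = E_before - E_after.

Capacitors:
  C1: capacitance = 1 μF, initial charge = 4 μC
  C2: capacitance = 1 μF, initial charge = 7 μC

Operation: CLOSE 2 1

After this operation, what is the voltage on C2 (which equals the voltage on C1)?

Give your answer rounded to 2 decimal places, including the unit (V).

Initial: C1(1μF, Q=4μC, V=4.00V), C2(1μF, Q=7μC, V=7.00V)
Op 1: CLOSE 2-1: Q_total=11.00, C_total=2.00, V=5.50; Q2=5.50, Q1=5.50; dissipated=2.250

Answer: 5.50 V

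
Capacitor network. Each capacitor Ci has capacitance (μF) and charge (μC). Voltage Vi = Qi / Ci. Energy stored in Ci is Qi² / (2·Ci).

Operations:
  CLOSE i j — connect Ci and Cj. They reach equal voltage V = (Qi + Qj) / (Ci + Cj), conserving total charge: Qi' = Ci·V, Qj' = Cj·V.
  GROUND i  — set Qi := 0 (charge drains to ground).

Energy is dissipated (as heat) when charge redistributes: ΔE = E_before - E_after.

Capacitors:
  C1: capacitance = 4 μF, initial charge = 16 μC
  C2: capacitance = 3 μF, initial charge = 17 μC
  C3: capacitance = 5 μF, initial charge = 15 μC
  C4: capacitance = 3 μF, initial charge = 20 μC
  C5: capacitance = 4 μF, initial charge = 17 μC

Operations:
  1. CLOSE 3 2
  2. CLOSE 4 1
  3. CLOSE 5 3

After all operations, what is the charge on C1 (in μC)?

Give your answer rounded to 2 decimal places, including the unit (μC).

Answer: 20.57 μC

Derivation:
Initial: C1(4μF, Q=16μC, V=4.00V), C2(3μF, Q=17μC, V=5.67V), C3(5μF, Q=15μC, V=3.00V), C4(3μF, Q=20μC, V=6.67V), C5(4μF, Q=17μC, V=4.25V)
Op 1: CLOSE 3-2: Q_total=32.00, C_total=8.00, V=4.00; Q3=20.00, Q2=12.00; dissipated=6.667
Op 2: CLOSE 4-1: Q_total=36.00, C_total=7.00, V=5.14; Q4=15.43, Q1=20.57; dissipated=6.095
Op 3: CLOSE 5-3: Q_total=37.00, C_total=9.00, V=4.11; Q5=16.44, Q3=20.56; dissipated=0.069
Final charges: Q1=20.57, Q2=12.00, Q3=20.56, Q4=15.43, Q5=16.44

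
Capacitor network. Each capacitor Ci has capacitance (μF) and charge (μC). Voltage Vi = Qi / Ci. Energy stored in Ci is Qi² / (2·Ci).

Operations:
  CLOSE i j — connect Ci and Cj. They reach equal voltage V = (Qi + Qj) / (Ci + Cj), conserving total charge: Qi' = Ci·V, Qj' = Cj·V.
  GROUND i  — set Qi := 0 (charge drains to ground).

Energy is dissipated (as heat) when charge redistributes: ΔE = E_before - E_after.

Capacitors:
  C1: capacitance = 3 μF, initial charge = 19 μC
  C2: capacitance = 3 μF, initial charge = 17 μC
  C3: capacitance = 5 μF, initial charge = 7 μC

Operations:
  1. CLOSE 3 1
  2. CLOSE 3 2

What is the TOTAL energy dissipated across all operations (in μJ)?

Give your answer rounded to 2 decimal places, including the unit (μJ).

Initial: C1(3μF, Q=19μC, V=6.33V), C2(3μF, Q=17μC, V=5.67V), C3(5μF, Q=7μC, V=1.40V)
Op 1: CLOSE 3-1: Q_total=26.00, C_total=8.00, V=3.25; Q3=16.25, Q1=9.75; dissipated=22.817
Op 2: CLOSE 3-2: Q_total=33.25, C_total=8.00, V=4.16; Q3=20.78, Q2=12.47; dissipated=5.475
Total dissipated: 28.292 μJ

Answer: 28.29 μJ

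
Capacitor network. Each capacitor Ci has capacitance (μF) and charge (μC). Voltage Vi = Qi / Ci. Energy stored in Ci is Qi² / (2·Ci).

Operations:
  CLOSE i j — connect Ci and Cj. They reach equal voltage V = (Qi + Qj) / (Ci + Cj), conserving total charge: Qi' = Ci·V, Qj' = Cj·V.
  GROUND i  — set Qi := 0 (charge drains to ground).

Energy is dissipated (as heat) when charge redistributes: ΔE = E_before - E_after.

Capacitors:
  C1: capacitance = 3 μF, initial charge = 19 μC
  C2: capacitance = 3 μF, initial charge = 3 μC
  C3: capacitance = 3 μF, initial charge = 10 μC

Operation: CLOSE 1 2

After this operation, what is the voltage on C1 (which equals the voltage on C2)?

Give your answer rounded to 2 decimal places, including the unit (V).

Initial: C1(3μF, Q=19μC, V=6.33V), C2(3μF, Q=3μC, V=1.00V), C3(3μF, Q=10μC, V=3.33V)
Op 1: CLOSE 1-2: Q_total=22.00, C_total=6.00, V=3.67; Q1=11.00, Q2=11.00; dissipated=21.333

Answer: 3.67 V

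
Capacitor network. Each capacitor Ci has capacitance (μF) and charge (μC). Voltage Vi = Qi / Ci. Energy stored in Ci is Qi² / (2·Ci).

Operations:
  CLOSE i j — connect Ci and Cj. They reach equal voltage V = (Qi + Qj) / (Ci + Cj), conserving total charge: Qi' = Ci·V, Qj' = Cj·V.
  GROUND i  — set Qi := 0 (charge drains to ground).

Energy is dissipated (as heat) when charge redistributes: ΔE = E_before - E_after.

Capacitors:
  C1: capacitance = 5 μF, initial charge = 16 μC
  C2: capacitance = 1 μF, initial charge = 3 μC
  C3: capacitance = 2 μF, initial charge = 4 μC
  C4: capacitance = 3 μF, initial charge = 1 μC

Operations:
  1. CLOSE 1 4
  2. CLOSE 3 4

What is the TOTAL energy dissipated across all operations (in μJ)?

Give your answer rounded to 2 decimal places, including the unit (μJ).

Answer: 7.71 μJ

Derivation:
Initial: C1(5μF, Q=16μC, V=3.20V), C2(1μF, Q=3μC, V=3.00V), C3(2μF, Q=4μC, V=2.00V), C4(3μF, Q=1μC, V=0.33V)
Op 1: CLOSE 1-4: Q_total=17.00, C_total=8.00, V=2.12; Q1=10.62, Q4=6.38; dissipated=7.704
Op 2: CLOSE 3-4: Q_total=10.38, C_total=5.00, V=2.08; Q3=4.15, Q4=6.22; dissipated=0.009
Total dissipated: 7.714 μJ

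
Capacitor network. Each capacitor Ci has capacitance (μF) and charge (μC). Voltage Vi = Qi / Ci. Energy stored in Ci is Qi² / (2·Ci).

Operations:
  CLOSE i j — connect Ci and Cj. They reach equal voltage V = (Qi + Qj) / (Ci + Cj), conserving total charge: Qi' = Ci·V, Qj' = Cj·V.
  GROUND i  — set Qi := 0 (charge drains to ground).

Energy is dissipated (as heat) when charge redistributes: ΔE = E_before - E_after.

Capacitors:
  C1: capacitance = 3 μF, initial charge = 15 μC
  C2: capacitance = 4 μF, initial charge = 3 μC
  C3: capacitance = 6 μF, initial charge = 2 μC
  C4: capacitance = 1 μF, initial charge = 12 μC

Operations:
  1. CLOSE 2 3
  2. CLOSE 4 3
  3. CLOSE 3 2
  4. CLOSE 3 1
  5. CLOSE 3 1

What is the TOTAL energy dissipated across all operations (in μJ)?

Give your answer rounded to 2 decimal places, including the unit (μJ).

Initial: C1(3μF, Q=15μC, V=5.00V), C2(4μF, Q=3μC, V=0.75V), C3(6μF, Q=2μC, V=0.33V), C4(1μF, Q=12μC, V=12.00V)
Op 1: CLOSE 2-3: Q_total=5.00, C_total=10.00, V=0.50; Q2=2.00, Q3=3.00; dissipated=0.208
Op 2: CLOSE 4-3: Q_total=15.00, C_total=7.00, V=2.14; Q4=2.14, Q3=12.86; dissipated=56.679
Op 3: CLOSE 3-2: Q_total=14.86, C_total=10.00, V=1.49; Q3=8.91, Q2=5.94; dissipated=3.239
Op 4: CLOSE 3-1: Q_total=23.91, C_total=9.00, V=2.66; Q3=15.94, Q1=7.97; dissipated=12.350
Op 5: CLOSE 3-1: Q_total=23.91, C_total=9.00, V=2.66; Q3=15.94, Q1=7.97; dissipated=0.000
Total dissipated: 72.476 μJ

Answer: 72.48 μJ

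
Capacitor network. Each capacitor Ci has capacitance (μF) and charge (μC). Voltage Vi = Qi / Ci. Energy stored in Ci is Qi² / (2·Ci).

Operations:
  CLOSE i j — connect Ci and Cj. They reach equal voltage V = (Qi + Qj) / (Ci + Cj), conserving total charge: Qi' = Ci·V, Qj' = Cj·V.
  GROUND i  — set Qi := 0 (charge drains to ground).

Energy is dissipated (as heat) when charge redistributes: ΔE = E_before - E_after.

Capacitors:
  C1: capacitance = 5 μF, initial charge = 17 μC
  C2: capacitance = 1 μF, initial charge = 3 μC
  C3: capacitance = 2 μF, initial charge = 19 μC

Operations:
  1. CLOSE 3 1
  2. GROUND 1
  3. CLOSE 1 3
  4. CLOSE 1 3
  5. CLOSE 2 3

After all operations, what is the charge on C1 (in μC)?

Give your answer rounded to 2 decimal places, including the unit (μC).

Initial: C1(5μF, Q=17μC, V=3.40V), C2(1μF, Q=3μC, V=3.00V), C3(2μF, Q=19μC, V=9.50V)
Op 1: CLOSE 3-1: Q_total=36.00, C_total=7.00, V=5.14; Q3=10.29, Q1=25.71; dissipated=26.579
Op 2: GROUND 1: Q1=0; energy lost=66.122
Op 3: CLOSE 1-3: Q_total=10.29, C_total=7.00, V=1.47; Q1=7.35, Q3=2.94; dissipated=18.892
Op 4: CLOSE 1-3: Q_total=10.29, C_total=7.00, V=1.47; Q1=7.35, Q3=2.94; dissipated=0.000
Op 5: CLOSE 2-3: Q_total=5.94, C_total=3.00, V=1.98; Q2=1.98, Q3=3.96; dissipated=0.781
Final charges: Q1=7.35, Q2=1.98, Q3=3.96

Answer: 7.35 μC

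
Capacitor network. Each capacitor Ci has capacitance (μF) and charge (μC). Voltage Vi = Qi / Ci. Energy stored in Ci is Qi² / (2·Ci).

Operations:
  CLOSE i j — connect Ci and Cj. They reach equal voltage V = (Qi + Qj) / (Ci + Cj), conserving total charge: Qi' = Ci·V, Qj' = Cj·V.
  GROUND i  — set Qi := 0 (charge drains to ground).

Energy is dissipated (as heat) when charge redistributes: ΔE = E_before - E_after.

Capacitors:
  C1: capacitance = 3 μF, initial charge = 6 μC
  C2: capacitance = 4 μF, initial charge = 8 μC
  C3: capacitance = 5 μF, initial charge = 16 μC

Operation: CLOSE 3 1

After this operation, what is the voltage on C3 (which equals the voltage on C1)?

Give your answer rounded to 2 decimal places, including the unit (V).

Answer: 2.75 V

Derivation:
Initial: C1(3μF, Q=6μC, V=2.00V), C2(4μF, Q=8μC, V=2.00V), C3(5μF, Q=16μC, V=3.20V)
Op 1: CLOSE 3-1: Q_total=22.00, C_total=8.00, V=2.75; Q3=13.75, Q1=8.25; dissipated=1.350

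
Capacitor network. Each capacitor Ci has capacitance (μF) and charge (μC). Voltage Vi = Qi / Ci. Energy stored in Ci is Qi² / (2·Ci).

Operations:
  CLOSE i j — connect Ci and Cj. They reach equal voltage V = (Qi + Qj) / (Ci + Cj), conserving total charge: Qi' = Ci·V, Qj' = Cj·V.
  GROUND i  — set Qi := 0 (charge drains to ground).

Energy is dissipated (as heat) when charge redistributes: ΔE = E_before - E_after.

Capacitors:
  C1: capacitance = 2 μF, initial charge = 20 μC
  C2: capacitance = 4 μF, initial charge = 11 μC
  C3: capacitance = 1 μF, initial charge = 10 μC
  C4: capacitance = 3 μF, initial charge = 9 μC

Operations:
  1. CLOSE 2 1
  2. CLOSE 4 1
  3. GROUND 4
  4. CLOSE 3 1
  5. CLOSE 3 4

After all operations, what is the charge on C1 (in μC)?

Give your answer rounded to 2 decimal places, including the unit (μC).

Answer: 11.82 μC

Derivation:
Initial: C1(2μF, Q=20μC, V=10.00V), C2(4μF, Q=11μC, V=2.75V), C3(1μF, Q=10μC, V=10.00V), C4(3μF, Q=9μC, V=3.00V)
Op 1: CLOSE 2-1: Q_total=31.00, C_total=6.00, V=5.17; Q2=20.67, Q1=10.33; dissipated=35.042
Op 2: CLOSE 4-1: Q_total=19.33, C_total=5.00, V=3.87; Q4=11.60, Q1=7.73; dissipated=2.817
Op 3: GROUND 4: Q4=0; energy lost=22.427
Op 4: CLOSE 3-1: Q_total=17.73, C_total=3.00, V=5.91; Q3=5.91, Q1=11.82; dissipated=12.539
Op 5: CLOSE 3-4: Q_total=5.91, C_total=4.00, V=1.48; Q3=1.48, Q4=4.43; dissipated=13.103
Final charges: Q1=11.82, Q2=20.67, Q3=1.48, Q4=4.43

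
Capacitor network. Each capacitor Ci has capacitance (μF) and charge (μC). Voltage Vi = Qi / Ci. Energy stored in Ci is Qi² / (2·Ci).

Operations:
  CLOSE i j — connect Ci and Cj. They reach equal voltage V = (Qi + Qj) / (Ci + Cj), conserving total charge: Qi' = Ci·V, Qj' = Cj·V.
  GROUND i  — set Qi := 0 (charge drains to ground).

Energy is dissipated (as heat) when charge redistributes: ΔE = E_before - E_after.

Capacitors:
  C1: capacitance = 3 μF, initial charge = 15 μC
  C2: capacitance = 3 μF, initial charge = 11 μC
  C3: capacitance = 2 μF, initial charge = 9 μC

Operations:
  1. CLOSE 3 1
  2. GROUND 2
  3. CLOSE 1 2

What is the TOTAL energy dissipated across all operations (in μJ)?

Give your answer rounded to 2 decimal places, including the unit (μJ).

Initial: C1(3μF, Q=15μC, V=5.00V), C2(3μF, Q=11μC, V=3.67V), C3(2μF, Q=9μC, V=4.50V)
Op 1: CLOSE 3-1: Q_total=24.00, C_total=5.00, V=4.80; Q3=9.60, Q1=14.40; dissipated=0.150
Op 2: GROUND 2: Q2=0; energy lost=20.167
Op 3: CLOSE 1-2: Q_total=14.40, C_total=6.00, V=2.40; Q1=7.20, Q2=7.20; dissipated=17.280
Total dissipated: 37.597 μJ

Answer: 37.60 μJ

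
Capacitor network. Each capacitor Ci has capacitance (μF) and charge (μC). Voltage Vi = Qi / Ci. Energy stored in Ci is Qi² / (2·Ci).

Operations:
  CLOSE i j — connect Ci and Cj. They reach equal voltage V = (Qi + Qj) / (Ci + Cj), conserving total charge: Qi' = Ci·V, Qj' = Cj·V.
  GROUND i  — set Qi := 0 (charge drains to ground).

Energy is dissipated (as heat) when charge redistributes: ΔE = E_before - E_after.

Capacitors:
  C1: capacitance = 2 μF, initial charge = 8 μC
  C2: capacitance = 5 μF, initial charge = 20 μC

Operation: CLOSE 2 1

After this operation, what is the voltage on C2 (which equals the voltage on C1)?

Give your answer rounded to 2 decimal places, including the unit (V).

Answer: 4.00 V

Derivation:
Initial: C1(2μF, Q=8μC, V=4.00V), C2(5μF, Q=20μC, V=4.00V)
Op 1: CLOSE 2-1: Q_total=28.00, C_total=7.00, V=4.00; Q2=20.00, Q1=8.00; dissipated=0.000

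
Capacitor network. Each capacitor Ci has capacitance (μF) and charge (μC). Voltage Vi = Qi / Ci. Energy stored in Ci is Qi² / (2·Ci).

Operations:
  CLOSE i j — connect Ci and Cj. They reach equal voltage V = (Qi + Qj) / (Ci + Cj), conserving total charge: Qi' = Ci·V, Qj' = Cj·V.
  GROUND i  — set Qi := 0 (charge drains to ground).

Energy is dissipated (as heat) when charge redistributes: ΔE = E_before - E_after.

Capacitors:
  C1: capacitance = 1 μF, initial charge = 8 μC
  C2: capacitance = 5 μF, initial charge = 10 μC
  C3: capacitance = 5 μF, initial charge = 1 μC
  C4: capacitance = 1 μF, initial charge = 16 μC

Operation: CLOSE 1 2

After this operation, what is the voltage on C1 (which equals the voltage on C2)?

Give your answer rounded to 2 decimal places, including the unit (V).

Initial: C1(1μF, Q=8μC, V=8.00V), C2(5μF, Q=10μC, V=2.00V), C3(5μF, Q=1μC, V=0.20V), C4(1μF, Q=16μC, V=16.00V)
Op 1: CLOSE 1-2: Q_total=18.00, C_total=6.00, V=3.00; Q1=3.00, Q2=15.00; dissipated=15.000

Answer: 3.00 V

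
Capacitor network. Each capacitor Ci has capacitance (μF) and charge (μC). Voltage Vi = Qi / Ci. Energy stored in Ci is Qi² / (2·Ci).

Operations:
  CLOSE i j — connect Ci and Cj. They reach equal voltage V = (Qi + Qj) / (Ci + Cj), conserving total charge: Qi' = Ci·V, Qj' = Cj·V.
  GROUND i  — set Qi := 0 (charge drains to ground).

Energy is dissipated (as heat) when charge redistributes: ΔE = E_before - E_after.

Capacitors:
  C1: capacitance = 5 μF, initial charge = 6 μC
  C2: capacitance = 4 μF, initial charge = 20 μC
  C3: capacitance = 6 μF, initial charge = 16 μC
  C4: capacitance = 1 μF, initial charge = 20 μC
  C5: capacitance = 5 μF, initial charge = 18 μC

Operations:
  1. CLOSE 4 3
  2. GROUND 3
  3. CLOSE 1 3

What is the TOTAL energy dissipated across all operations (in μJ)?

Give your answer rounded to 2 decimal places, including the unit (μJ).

Answer: 210.07 μJ

Derivation:
Initial: C1(5μF, Q=6μC, V=1.20V), C2(4μF, Q=20μC, V=5.00V), C3(6μF, Q=16μC, V=2.67V), C4(1μF, Q=20μC, V=20.00V), C5(5μF, Q=18μC, V=3.60V)
Op 1: CLOSE 4-3: Q_total=36.00, C_total=7.00, V=5.14; Q4=5.14, Q3=30.86; dissipated=128.762
Op 2: GROUND 3: Q3=0; energy lost=79.347
Op 3: CLOSE 1-3: Q_total=6.00, C_total=11.00, V=0.55; Q1=2.73, Q3=3.27; dissipated=1.964
Total dissipated: 210.072 μJ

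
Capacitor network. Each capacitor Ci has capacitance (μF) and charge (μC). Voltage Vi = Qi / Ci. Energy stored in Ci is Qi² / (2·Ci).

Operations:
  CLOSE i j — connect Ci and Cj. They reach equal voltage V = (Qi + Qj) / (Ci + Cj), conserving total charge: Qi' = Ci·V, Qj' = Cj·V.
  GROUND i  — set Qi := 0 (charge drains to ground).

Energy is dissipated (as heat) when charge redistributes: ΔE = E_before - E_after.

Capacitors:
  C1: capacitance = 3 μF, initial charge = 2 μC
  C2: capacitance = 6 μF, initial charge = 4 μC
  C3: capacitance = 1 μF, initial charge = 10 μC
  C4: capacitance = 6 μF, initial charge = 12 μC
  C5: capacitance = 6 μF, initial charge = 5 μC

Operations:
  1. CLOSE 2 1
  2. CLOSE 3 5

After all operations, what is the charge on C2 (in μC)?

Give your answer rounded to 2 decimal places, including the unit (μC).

Answer: 4.00 μC

Derivation:
Initial: C1(3μF, Q=2μC, V=0.67V), C2(6μF, Q=4μC, V=0.67V), C3(1μF, Q=10μC, V=10.00V), C4(6μF, Q=12μC, V=2.00V), C5(6μF, Q=5μC, V=0.83V)
Op 1: CLOSE 2-1: Q_total=6.00, C_total=9.00, V=0.67; Q2=4.00, Q1=2.00; dissipated=0.000
Op 2: CLOSE 3-5: Q_total=15.00, C_total=7.00, V=2.14; Q3=2.14, Q5=12.86; dissipated=36.012
Final charges: Q1=2.00, Q2=4.00, Q3=2.14, Q4=12.00, Q5=12.86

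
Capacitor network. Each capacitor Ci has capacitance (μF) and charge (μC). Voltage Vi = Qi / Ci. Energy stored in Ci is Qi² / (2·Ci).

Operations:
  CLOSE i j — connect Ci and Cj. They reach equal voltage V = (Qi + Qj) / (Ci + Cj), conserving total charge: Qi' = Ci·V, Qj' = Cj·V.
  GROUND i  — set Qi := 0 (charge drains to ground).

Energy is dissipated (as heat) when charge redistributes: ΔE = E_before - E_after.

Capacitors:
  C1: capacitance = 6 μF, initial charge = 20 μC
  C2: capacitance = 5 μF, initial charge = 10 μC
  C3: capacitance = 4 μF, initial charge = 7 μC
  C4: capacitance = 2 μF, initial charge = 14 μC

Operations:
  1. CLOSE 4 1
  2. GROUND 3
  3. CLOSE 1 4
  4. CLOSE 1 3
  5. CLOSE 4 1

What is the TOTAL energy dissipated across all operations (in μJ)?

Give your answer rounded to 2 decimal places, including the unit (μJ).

Initial: C1(6μF, Q=20μC, V=3.33V), C2(5μF, Q=10μC, V=2.00V), C3(4μF, Q=7μC, V=1.75V), C4(2μF, Q=14μC, V=7.00V)
Op 1: CLOSE 4-1: Q_total=34.00, C_total=8.00, V=4.25; Q4=8.50, Q1=25.50; dissipated=10.083
Op 2: GROUND 3: Q3=0; energy lost=6.125
Op 3: CLOSE 1-4: Q_total=34.00, C_total=8.00, V=4.25; Q1=25.50, Q4=8.50; dissipated=0.000
Op 4: CLOSE 1-3: Q_total=25.50, C_total=10.00, V=2.55; Q1=15.30, Q3=10.20; dissipated=21.675
Op 5: CLOSE 4-1: Q_total=23.80, C_total=8.00, V=2.98; Q4=5.95, Q1=17.85; dissipated=2.167
Total dissipated: 40.051 μJ

Answer: 40.05 μJ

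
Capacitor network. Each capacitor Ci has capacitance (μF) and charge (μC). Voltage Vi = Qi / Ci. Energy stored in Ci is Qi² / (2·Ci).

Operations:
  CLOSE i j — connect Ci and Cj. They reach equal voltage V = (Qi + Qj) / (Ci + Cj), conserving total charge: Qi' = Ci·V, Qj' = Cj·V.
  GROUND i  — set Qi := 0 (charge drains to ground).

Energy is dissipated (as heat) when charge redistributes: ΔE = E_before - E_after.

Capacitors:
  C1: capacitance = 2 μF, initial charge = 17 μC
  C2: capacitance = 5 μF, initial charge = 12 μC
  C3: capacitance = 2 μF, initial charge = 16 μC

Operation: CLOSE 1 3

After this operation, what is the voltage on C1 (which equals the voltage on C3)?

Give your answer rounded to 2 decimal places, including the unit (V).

Initial: C1(2μF, Q=17μC, V=8.50V), C2(5μF, Q=12μC, V=2.40V), C3(2μF, Q=16μC, V=8.00V)
Op 1: CLOSE 1-3: Q_total=33.00, C_total=4.00, V=8.25; Q1=16.50, Q3=16.50; dissipated=0.125

Answer: 8.25 V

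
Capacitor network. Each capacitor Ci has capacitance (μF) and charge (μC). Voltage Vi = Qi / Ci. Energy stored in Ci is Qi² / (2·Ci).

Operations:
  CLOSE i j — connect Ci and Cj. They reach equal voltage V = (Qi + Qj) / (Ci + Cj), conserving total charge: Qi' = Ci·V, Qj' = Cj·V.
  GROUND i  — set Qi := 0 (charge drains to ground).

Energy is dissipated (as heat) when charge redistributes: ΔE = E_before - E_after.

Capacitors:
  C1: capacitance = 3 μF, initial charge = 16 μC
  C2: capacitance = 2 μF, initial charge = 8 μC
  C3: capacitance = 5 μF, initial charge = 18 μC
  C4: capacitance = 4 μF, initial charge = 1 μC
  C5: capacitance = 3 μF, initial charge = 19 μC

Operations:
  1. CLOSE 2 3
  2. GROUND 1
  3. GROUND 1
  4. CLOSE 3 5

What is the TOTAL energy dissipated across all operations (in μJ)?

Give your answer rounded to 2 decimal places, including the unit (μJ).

Initial: C1(3μF, Q=16μC, V=5.33V), C2(2μF, Q=8μC, V=4.00V), C3(5μF, Q=18μC, V=3.60V), C4(4μF, Q=1μC, V=0.25V), C5(3μF, Q=19μC, V=6.33V)
Op 1: CLOSE 2-3: Q_total=26.00, C_total=7.00, V=3.71; Q2=7.43, Q3=18.57; dissipated=0.114
Op 2: GROUND 1: Q1=0; energy lost=42.667
Op 3: GROUND 1: Q1=0; energy lost=0.000
Op 4: CLOSE 3-5: Q_total=37.57, C_total=8.00, V=4.70; Q3=23.48, Q5=14.09; dissipated=6.431
Total dissipated: 49.212 μJ

Answer: 49.21 μJ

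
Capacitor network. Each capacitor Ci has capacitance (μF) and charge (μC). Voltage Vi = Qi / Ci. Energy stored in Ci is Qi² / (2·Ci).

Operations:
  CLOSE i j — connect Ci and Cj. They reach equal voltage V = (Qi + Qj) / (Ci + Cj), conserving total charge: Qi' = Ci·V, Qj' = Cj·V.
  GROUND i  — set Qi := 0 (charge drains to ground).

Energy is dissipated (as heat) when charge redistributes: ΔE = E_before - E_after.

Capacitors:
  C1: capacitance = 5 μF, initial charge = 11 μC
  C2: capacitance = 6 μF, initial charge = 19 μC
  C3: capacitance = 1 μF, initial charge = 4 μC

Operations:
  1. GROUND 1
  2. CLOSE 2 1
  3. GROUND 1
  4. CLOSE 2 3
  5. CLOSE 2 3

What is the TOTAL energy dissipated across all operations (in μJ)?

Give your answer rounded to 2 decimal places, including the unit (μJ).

Answer: 35.45 μJ

Derivation:
Initial: C1(5μF, Q=11μC, V=2.20V), C2(6μF, Q=19μC, V=3.17V), C3(1μF, Q=4μC, V=4.00V)
Op 1: GROUND 1: Q1=0; energy lost=12.100
Op 2: CLOSE 2-1: Q_total=19.00, C_total=11.00, V=1.73; Q2=10.36, Q1=8.64; dissipated=13.674
Op 3: GROUND 1: Q1=0; energy lost=7.459
Op 4: CLOSE 2-3: Q_total=14.36, C_total=7.00, V=2.05; Q2=12.31, Q3=2.05; dissipated=2.214
Op 5: CLOSE 2-3: Q_total=14.36, C_total=7.00, V=2.05; Q2=12.31, Q3=2.05; dissipated=0.000
Total dissipated: 35.447 μJ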